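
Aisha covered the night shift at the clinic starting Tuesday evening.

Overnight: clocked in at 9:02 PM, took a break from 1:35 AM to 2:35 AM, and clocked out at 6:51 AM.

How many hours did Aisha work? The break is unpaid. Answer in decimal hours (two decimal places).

Overnight: 9:02 PM → midnight = 2 h 58 min; midnight → 6:51 AM = 6 h 51 min; span 9 h 49 min; less 60 min break → 8 h 49 min

8.82 hours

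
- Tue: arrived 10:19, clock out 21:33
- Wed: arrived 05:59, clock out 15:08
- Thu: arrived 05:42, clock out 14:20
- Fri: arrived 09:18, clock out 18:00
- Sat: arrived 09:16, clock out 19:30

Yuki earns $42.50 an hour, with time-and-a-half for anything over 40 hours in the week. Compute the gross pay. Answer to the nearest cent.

$2206.81

Tue: 10:19–21:33 = 11 h 14 min
Wed: 05:59–15:08 = 9 h 9 min
Thu: 05:42–14:20 = 8 h 38 min
Fri: 09:18–18:00 = 8 h 42 min
Sat: 09:16–19:30 = 10 h 14 min
Total worked: 47 h 57 min = 2877 min.
Regular 40 h 0 min = 2400 min at $42.50/h; overtime 7 h 57 min = 477 min at $63.75/h.
Pay = (2400 × $42.50 + 477 × $63.75) ÷ 60 = $2206.81.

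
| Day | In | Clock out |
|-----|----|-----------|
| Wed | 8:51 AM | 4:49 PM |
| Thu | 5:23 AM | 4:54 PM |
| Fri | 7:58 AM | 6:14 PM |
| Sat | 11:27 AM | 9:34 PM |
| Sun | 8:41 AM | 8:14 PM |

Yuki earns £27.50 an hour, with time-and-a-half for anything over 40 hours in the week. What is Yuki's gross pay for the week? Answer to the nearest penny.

£1570.94

Wed: 8:51 AM–4:49 PM = 7 h 58 min
Thu: 5:23 AM–4:54 PM = 11 h 31 min
Fri: 7:58 AM–6:14 PM = 10 h 16 min
Sat: 11:27 AM–9:34 PM = 10 h 7 min
Sun: 8:41 AM–8:14 PM = 11 h 33 min
Total worked: 51 h 25 min = 3085 min.
Regular 40 h 0 min = 2400 min at £27.50/h; overtime 11 h 25 min = 685 min at £41.25/h.
Pay = (2400 × £27.50 + 685 × £41.25) ÷ 60 = £1570.94.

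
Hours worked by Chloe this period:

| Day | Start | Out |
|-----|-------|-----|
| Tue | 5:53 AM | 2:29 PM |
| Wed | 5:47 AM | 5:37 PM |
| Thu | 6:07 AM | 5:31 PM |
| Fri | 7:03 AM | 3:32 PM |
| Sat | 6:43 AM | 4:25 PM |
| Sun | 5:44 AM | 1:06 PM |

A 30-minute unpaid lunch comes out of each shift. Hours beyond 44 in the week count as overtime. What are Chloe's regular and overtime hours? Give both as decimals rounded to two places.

Tue: 5:53 AM–2:29 PM = 8 h 36 min; less 30 min break → 8 h 6 min
Wed: 5:47 AM–5:37 PM = 11 h 50 min; less 30 min break → 11 h 20 min
Thu: 6:07 AM–5:31 PM = 11 h 24 min; less 30 min break → 10 h 54 min
Fri: 7:03 AM–3:32 PM = 8 h 29 min; less 30 min break → 7 h 59 min
Sat: 6:43 AM–4:25 PM = 9 h 42 min; less 30 min break → 9 h 12 min
Sun: 5:44 AM–1:06 PM = 7 h 22 min; less 30 min break → 6 h 52 min
Total worked: 54 h 23 min = 54.38 h.
Threshold 44 h → overtime 10 h 23 min, regular 44 h 0 min.

Regular 44.00 hours, overtime 10.38 hours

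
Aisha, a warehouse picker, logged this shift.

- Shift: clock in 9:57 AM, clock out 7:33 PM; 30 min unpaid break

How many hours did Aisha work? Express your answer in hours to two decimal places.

9.10 hours

Shift: 9:57 AM–7:33 PM = 9 h 36 min; less 30 min break → 9 h 6 min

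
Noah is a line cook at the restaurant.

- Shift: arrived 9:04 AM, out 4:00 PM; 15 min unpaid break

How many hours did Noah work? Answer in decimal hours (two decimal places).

Shift: 9:04 AM–4:00 PM = 6 h 56 min; less 15 min break → 6 h 41 min

6.68 hours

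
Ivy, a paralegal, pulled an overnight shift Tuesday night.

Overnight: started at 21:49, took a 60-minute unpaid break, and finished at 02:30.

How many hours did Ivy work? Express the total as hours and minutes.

Overnight: 21:49 → midnight = 2 h 11 min; midnight → 02:30 = 2 h 30 min; span 4 h 41 min; less 60 min break → 3 h 41 min

3 h 41 min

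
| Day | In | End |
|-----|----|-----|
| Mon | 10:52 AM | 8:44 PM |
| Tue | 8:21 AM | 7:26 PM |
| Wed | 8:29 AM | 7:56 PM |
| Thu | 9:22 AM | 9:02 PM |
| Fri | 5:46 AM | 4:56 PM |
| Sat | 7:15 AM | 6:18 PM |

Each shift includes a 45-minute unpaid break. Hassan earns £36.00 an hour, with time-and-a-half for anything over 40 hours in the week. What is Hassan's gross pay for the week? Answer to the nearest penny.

£2616.30

Mon: 10:52 AM–8:44 PM = 9 h 52 min; less 45 min break → 9 h 7 min
Tue: 8:21 AM–7:26 PM = 11 h 5 min; less 45 min break → 10 h 20 min
Wed: 8:29 AM–7:56 PM = 11 h 27 min; less 45 min break → 10 h 42 min
Thu: 9:22 AM–9:02 PM = 11 h 40 min; less 45 min break → 10 h 55 min
Fri: 5:46 AM–4:56 PM = 11 h 10 min; less 45 min break → 10 h 25 min
Sat: 7:15 AM–6:18 PM = 11 h 3 min; less 45 min break → 10 h 18 min
Total worked: 61 h 47 min = 3707 min.
Regular 40 h 0 min = 2400 min at £36.00/h; overtime 21 h 47 min = 1307 min at £54.00/h.
Pay = (2400 × £36.00 + 1307 × £54.00) ÷ 60 = £2616.30.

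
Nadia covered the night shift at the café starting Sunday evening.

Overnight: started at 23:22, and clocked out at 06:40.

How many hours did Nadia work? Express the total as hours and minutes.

Overnight: 23:22 → midnight = 0 h 38 min; midnight → 06:40 = 6 h 40 min; span 7 h 18 min

7 h 18 min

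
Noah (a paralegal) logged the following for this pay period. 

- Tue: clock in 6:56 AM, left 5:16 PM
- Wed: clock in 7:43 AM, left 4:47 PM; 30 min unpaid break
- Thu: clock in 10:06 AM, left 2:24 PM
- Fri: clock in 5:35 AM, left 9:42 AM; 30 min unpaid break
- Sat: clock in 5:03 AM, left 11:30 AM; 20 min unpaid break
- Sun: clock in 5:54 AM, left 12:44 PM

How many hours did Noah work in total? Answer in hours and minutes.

Tue: 6:56 AM–5:16 PM = 10 h 20 min
Wed: 7:43 AM–4:47 PM = 9 h 4 min; less 30 min break → 8 h 34 min
Thu: 10:06 AM–2:24 PM = 4 h 18 min
Fri: 5:35 AM–9:42 AM = 4 h 7 min; less 30 min break → 3 h 37 min
Sat: 5:03 AM–11:30 AM = 6 h 27 min; less 20 min break → 6 h 7 min
Sun: 5:54 AM–12:44 PM = 6 h 50 min
Total: 10 h 20 min + 8 h 34 min + 4 h 18 min + 3 h 37 min + 6 h 7 min + 6 h 50 min = 39 h 46 min.

39 h 46 min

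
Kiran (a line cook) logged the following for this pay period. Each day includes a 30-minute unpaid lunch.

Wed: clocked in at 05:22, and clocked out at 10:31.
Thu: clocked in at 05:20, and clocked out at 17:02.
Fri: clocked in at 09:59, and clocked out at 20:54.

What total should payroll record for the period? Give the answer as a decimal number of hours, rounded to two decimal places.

Wed: 05:22–10:31 = 5 h 9 min; less 30 min break → 4 h 39 min
Thu: 05:20–17:02 = 11 h 42 min; less 30 min break → 11 h 12 min
Fri: 09:59–20:54 = 10 h 55 min; less 30 min break → 10 h 25 min
Total: 4 h 39 min + 11 h 12 min + 10 h 25 min = 26 h 16 min.

26.27 hours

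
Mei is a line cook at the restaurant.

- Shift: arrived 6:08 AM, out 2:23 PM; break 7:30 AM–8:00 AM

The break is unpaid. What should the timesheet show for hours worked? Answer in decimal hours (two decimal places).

7.75 hours

Shift: 6:08 AM–2:23 PM = 8 h 15 min; less 30 min break → 7 h 45 min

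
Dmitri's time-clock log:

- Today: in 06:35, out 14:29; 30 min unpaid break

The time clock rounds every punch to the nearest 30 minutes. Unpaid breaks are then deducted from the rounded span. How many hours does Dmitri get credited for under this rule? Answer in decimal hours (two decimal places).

Today: in 06:35→06:30, out 14:29→14:30; 8 h 0 min − 30 min = 7 h 30 min

7.50 hours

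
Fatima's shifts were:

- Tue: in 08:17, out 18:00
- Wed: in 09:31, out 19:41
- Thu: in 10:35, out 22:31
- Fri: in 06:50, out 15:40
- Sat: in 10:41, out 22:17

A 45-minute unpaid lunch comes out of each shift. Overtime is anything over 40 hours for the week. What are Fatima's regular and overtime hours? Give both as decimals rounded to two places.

Regular 40.00 hours, overtime 8.50 hours

Tue: 08:17–18:00 = 9 h 43 min; less 45 min break → 8 h 58 min
Wed: 09:31–19:41 = 10 h 10 min; less 45 min break → 9 h 25 min
Thu: 10:35–22:31 = 11 h 56 min; less 45 min break → 11 h 11 min
Fri: 06:50–15:40 = 8 h 50 min; less 45 min break → 8 h 5 min
Sat: 10:41–22:17 = 11 h 36 min; less 45 min break → 10 h 51 min
Total worked: 48 h 30 min = 48.50 h.
Threshold 40 h → overtime 8 h 30 min, regular 40 h 0 min.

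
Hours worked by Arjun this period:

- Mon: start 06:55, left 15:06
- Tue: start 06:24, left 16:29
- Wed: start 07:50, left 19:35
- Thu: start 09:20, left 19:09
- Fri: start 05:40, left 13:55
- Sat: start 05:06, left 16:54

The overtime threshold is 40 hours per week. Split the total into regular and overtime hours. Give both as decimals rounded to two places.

Mon: 06:55–15:06 = 8 h 11 min
Tue: 06:24–16:29 = 10 h 5 min
Wed: 07:50–19:35 = 11 h 45 min
Thu: 09:20–19:09 = 9 h 49 min
Fri: 05:40–13:55 = 8 h 15 min
Sat: 05:06–16:54 = 11 h 48 min
Total worked: 59 h 53 min = 59.88 h.
Threshold 40 h → overtime 19 h 53 min, regular 40 h 0 min.

Regular 40.00 hours, overtime 19.88 hours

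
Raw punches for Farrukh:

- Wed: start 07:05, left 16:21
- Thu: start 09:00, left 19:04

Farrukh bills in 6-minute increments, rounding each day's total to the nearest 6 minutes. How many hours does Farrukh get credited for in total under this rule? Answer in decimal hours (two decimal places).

Wed: 07:05–16:21 = 9 h 16 min → rounds to 9 h 18 min
Thu: 09:00–19:04 = 10 h 4 min → rounds to 10 h 6 min
Total credited: 19 h 24 min.

19.40 hours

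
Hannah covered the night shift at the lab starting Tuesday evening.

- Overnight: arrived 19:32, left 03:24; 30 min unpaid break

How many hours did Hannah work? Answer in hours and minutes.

7 h 22 min

Overnight: 19:32 → midnight = 4 h 28 min; midnight → 03:24 = 3 h 24 min; span 7 h 52 min; less 30 min break → 7 h 22 min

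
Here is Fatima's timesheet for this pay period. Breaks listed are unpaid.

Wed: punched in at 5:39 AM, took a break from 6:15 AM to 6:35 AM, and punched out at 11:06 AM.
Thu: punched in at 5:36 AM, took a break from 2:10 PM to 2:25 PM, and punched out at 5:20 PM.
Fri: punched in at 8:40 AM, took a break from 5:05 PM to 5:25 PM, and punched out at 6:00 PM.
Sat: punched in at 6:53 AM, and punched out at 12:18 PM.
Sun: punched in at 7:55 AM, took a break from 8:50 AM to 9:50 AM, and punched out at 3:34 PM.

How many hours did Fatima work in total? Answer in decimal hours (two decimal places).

Wed: 5:39 AM–11:06 AM = 5 h 27 min; less 20 min break → 5 h 7 min
Thu: 5:36 AM–5:20 PM = 11 h 44 min; less 15 min break → 11 h 29 min
Fri: 8:40 AM–6:00 PM = 9 h 20 min; less 20 min break → 9 h 0 min
Sat: 6:53 AM–12:18 PM = 5 h 25 min
Sun: 7:55 AM–3:34 PM = 7 h 39 min; less 60 min break → 6 h 39 min
Total: 5 h 7 min + 11 h 29 min + 9 h 0 min + 5 h 25 min + 6 h 39 min = 37 h 40 min.

37.67 hours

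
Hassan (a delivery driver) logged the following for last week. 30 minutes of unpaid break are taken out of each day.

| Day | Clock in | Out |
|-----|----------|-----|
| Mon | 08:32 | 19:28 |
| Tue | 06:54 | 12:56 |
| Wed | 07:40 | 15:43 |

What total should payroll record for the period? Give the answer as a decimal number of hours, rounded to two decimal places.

Mon: 08:32–19:28 = 10 h 56 min; less 30 min break → 10 h 26 min
Tue: 06:54–12:56 = 6 h 2 min; less 30 min break → 5 h 32 min
Wed: 07:40–15:43 = 8 h 3 min; less 30 min break → 7 h 33 min
Total: 10 h 26 min + 5 h 32 min + 7 h 33 min = 23 h 31 min.

23.52 hours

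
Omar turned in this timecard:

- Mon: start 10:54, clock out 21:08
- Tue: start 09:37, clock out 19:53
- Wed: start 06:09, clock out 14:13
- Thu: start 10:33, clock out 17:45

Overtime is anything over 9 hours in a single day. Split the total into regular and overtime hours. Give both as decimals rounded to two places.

Regular 33.27 hours, overtime 2.50 hours

Mon: 10:54–21:08 = 10 h 14 min
Tue: 09:37–19:53 = 10 h 16 min
Wed: 06:09–14:13 = 8 h 4 min
Thu: 10:33–17:45 = 7 h 12 min
Mon reg 9 h 0 min / OT 1 h 14 min; Tue reg 9 h 0 min / OT 1 h 16 min; Wed reg 8 h 4 min / OT 0 h 0 min; Thu reg 7 h 12 min / OT 0 h 0 min.
Totals: regular 33 h 16 min, overtime 2 h 30 min.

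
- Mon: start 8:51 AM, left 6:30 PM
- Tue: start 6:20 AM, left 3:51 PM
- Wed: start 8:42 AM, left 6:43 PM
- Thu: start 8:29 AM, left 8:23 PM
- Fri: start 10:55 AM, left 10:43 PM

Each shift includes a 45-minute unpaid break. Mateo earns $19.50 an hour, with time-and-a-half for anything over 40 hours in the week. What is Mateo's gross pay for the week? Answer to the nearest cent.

Mon: 8:51 AM–6:30 PM = 9 h 39 min; less 45 min break → 8 h 54 min
Tue: 6:20 AM–3:51 PM = 9 h 31 min; less 45 min break → 8 h 46 min
Wed: 8:42 AM–6:43 PM = 10 h 1 min; less 45 min break → 9 h 16 min
Thu: 8:29 AM–8:23 PM = 11 h 54 min; less 45 min break → 11 h 9 min
Fri: 10:55 AM–10:43 PM = 11 h 48 min; less 45 min break → 11 h 3 min
Total worked: 49 h 8 min = 2948 min.
Regular 40 h 0 min = 2400 min at $19.50/h; overtime 9 h 8 min = 548 min at $29.25/h.
Pay = (2400 × $19.50 + 548 × $29.25) ÷ 60 = $1047.15.

$1047.15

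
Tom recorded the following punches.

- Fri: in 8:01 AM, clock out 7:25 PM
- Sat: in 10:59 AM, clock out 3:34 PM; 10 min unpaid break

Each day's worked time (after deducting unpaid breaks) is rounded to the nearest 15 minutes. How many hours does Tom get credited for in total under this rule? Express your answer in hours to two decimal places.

16.00 hours

Fri: 8:01 AM–7:25 PM = 11 h 24 min → rounds to 11 h 30 min
Sat: 10:59 AM–3:34 PM = 4 h 35 min − 10 min = 4 h 25 min → rounds to 4 h 30 min
Total credited: 16 h 0 min.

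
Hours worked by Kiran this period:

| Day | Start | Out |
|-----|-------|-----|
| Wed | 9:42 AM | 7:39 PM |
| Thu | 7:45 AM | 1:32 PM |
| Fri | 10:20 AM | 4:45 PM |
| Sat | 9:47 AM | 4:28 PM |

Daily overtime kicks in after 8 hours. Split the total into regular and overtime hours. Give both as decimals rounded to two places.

Regular 26.88 hours, overtime 1.95 hours

Wed: 9:42 AM–7:39 PM = 9 h 57 min
Thu: 7:45 AM–1:32 PM = 5 h 47 min
Fri: 10:20 AM–4:45 PM = 6 h 25 min
Sat: 9:47 AM–4:28 PM = 6 h 41 min
Wed reg 8 h 0 min / OT 1 h 57 min; Thu reg 5 h 47 min / OT 0 h 0 min; Fri reg 6 h 25 min / OT 0 h 0 min; Sat reg 6 h 41 min / OT 0 h 0 min.
Totals: regular 26 h 53 min, overtime 1 h 57 min.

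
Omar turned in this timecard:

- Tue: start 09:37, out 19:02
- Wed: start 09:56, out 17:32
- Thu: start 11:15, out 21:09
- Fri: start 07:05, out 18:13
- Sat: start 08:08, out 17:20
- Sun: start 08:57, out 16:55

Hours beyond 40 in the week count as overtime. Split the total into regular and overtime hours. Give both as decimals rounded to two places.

Regular 40.00 hours, overtime 15.22 hours

Tue: 09:37–19:02 = 9 h 25 min
Wed: 09:56–17:32 = 7 h 36 min
Thu: 11:15–21:09 = 9 h 54 min
Fri: 07:05–18:13 = 11 h 8 min
Sat: 08:08–17:20 = 9 h 12 min
Sun: 08:57–16:55 = 7 h 58 min
Total worked: 55 h 13 min = 55.22 h.
Threshold 40 h → overtime 15 h 13 min, regular 40 h 0 min.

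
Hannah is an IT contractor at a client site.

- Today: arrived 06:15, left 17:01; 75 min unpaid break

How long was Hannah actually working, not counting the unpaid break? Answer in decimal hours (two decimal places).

Today: 06:15–17:01 = 10 h 46 min; less 75 min break → 9 h 31 min

9.52 hours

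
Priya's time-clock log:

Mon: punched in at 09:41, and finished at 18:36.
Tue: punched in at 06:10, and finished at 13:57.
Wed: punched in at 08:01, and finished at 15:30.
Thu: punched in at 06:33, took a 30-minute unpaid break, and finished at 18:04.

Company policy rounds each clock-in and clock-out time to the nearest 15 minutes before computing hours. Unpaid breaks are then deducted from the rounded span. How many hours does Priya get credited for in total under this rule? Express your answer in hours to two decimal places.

35.00 hours

Mon: in 09:41→09:45, out 18:36→18:30; 8 h 45 min
Tue: in 06:10→06:15, out 13:57→14:00; 7 h 45 min
Wed: in 08:01→08:00, out 15:30→15:30; 7 h 30 min
Thu: in 06:33→06:30, out 18:04→18:00; 11 h 30 min − 30 min = 11 h 0 min
Total credited: 35 h 0 min.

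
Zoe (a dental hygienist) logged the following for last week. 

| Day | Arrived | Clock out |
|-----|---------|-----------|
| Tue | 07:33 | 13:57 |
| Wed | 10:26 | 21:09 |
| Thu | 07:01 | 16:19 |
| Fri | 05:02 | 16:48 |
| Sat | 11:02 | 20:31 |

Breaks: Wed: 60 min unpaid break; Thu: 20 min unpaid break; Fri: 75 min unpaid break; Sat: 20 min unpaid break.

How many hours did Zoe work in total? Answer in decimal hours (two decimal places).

Tue: 07:33–13:57 = 6 h 24 min
Wed: 10:26–21:09 = 10 h 43 min; less 60 min break → 9 h 43 min
Thu: 07:01–16:19 = 9 h 18 min; less 20 min break → 8 h 58 min
Fri: 05:02–16:48 = 11 h 46 min; less 75 min break → 10 h 31 min
Sat: 11:02–20:31 = 9 h 29 min; less 20 min break → 9 h 9 min
Total: 6 h 24 min + 9 h 43 min + 8 h 58 min + 10 h 31 min + 9 h 9 min = 44 h 45 min.

44.75 hours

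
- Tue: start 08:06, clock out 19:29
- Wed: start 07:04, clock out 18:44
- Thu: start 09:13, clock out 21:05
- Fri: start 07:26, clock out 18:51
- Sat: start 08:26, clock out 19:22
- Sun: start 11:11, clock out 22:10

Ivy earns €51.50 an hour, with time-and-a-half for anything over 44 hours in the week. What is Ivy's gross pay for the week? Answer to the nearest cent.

€4139.31

Tue: 08:06–19:29 = 11 h 23 min
Wed: 07:04–18:44 = 11 h 40 min
Thu: 09:13–21:05 = 11 h 52 min
Fri: 07:26–18:51 = 11 h 25 min
Sat: 08:26–19:22 = 10 h 56 min
Sun: 11:11–22:10 = 10 h 59 min
Total worked: 68 h 15 min = 4095 min.
Regular 44 h 0 min = 2640 min at €51.50/h; overtime 24 h 15 min = 1455 min at €77.25/h.
Pay = (2640 × €51.50 + 1455 × €77.25) ÷ 60 = €4139.31.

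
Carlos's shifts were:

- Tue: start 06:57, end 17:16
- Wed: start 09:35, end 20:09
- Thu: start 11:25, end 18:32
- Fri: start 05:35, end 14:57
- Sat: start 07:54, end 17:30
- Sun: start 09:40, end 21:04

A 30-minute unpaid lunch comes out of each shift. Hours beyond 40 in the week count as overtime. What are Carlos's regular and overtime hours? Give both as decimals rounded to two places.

Tue: 06:57–17:16 = 10 h 19 min; less 30 min break → 9 h 49 min
Wed: 09:35–20:09 = 10 h 34 min; less 30 min break → 10 h 4 min
Thu: 11:25–18:32 = 7 h 7 min; less 30 min break → 6 h 37 min
Fri: 05:35–14:57 = 9 h 22 min; less 30 min break → 8 h 52 min
Sat: 07:54–17:30 = 9 h 36 min; less 30 min break → 9 h 6 min
Sun: 09:40–21:04 = 11 h 24 min; less 30 min break → 10 h 54 min
Total worked: 55 h 22 min = 55.37 h.
Threshold 40 h → overtime 15 h 22 min, regular 40 h 0 min.

Regular 40.00 hours, overtime 15.37 hours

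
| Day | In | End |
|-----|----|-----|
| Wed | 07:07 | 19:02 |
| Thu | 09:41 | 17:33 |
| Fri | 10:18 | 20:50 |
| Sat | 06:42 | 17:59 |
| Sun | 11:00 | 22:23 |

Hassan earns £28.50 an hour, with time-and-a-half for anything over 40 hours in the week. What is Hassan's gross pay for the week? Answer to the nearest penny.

Wed: 07:07–19:02 = 11 h 55 min
Thu: 09:41–17:33 = 7 h 52 min
Fri: 10:18–20:50 = 10 h 32 min
Sat: 06:42–17:59 = 11 h 17 min
Sun: 11:00–22:23 = 11 h 23 min
Total worked: 52 h 59 min = 3179 min.
Regular 40 h 0 min = 2400 min at £28.50/h; overtime 12 h 59 min = 779 min at £42.75/h.
Pay = (2400 × £28.50 + 779 × £42.75) ÷ 60 = £1695.04.

£1695.04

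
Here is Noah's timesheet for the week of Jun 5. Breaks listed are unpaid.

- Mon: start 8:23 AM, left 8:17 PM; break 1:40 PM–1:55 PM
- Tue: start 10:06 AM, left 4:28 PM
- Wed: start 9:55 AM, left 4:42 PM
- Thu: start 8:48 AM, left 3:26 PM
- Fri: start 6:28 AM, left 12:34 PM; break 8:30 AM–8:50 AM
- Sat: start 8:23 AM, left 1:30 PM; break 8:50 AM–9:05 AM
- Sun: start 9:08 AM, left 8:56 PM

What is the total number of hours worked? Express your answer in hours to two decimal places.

53.87 hours

Mon: 8:23 AM–8:17 PM = 11 h 54 min; less 15 min break → 11 h 39 min
Tue: 10:06 AM–4:28 PM = 6 h 22 min
Wed: 9:55 AM–4:42 PM = 6 h 47 min
Thu: 8:48 AM–3:26 PM = 6 h 38 min
Fri: 6:28 AM–12:34 PM = 6 h 6 min; less 20 min break → 5 h 46 min
Sat: 8:23 AM–1:30 PM = 5 h 7 min; less 15 min break → 4 h 52 min
Sun: 9:08 AM–8:56 PM = 11 h 48 min
Total: 11 h 39 min + 6 h 22 min + 6 h 47 min + 6 h 38 min + 5 h 46 min + 4 h 52 min + 11 h 48 min = 53 h 52 min.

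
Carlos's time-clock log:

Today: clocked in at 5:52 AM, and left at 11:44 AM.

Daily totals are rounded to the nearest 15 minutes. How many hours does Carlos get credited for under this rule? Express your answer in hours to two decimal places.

Today: 5:52 AM–11:44 AM = 5 h 52 min → rounds to 5 h 45 min

5.75 hours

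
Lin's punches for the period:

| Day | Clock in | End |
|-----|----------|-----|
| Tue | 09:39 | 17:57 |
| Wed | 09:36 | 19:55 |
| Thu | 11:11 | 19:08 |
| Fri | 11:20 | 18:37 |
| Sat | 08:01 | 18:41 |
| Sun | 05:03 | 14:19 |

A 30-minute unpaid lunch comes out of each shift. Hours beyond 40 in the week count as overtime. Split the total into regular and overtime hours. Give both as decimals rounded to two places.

Regular 40.00 hours, overtime 10.78 hours

Tue: 09:39–17:57 = 8 h 18 min; less 30 min break → 7 h 48 min
Wed: 09:36–19:55 = 10 h 19 min; less 30 min break → 9 h 49 min
Thu: 11:11–19:08 = 7 h 57 min; less 30 min break → 7 h 27 min
Fri: 11:20–18:37 = 7 h 17 min; less 30 min break → 6 h 47 min
Sat: 08:01–18:41 = 10 h 40 min; less 30 min break → 10 h 10 min
Sun: 05:03–14:19 = 9 h 16 min; less 30 min break → 8 h 46 min
Total worked: 50 h 47 min = 50.78 h.
Threshold 40 h → overtime 10 h 47 min, regular 40 h 0 min.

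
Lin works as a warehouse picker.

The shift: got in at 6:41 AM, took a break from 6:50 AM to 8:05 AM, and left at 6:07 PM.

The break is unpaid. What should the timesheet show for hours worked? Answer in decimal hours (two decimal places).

The shift: 6:41 AM–6:07 PM = 11 h 26 min; less 75 min break → 10 h 11 min

10.18 hours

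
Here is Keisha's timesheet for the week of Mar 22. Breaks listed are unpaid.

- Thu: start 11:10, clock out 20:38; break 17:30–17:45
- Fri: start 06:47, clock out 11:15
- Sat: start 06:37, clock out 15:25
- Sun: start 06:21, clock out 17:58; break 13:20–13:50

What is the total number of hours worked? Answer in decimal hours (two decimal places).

Thu: 11:10–20:38 = 9 h 28 min; less 15 min break → 9 h 13 min
Fri: 06:47–11:15 = 4 h 28 min
Sat: 06:37–15:25 = 8 h 48 min
Sun: 06:21–17:58 = 11 h 37 min; less 30 min break → 11 h 7 min
Total: 9 h 13 min + 4 h 28 min + 8 h 48 min + 11 h 7 min = 33 h 36 min.

33.60 hours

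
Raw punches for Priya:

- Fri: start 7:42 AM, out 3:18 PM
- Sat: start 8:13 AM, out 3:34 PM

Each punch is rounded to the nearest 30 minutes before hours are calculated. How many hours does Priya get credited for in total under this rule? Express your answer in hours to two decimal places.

15.50 hours

Fri: in 7:42 AM→7:30 AM, out 3:18 PM→3:30 PM; 8 h 0 min
Sat: in 8:13 AM→8:00 AM, out 3:34 PM→3:30 PM; 7 h 30 min
Total credited: 15 h 30 min.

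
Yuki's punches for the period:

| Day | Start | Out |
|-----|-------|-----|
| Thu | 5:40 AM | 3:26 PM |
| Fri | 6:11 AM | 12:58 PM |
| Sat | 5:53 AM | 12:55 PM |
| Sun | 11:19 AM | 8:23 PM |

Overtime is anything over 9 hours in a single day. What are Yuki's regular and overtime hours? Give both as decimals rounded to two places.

Regular 31.82 hours, overtime 0.83 hours

Thu: 5:40 AM–3:26 PM = 9 h 46 min
Fri: 6:11 AM–12:58 PM = 6 h 47 min
Sat: 5:53 AM–12:55 PM = 7 h 2 min
Sun: 11:19 AM–8:23 PM = 9 h 4 min
Thu reg 9 h 0 min / OT 0 h 46 min; Fri reg 6 h 47 min / OT 0 h 0 min; Sat reg 7 h 2 min / OT 0 h 0 min; Sun reg 9 h 0 min / OT 0 h 4 min.
Totals: regular 31 h 49 min, overtime 0 h 50 min.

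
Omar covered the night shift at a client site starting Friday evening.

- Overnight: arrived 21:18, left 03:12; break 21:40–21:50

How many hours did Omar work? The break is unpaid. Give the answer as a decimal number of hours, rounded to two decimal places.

Overnight: 21:18 → midnight = 2 h 42 min; midnight → 03:12 = 3 h 12 min; span 5 h 54 min; less 10 min break → 5 h 44 min

5.73 hours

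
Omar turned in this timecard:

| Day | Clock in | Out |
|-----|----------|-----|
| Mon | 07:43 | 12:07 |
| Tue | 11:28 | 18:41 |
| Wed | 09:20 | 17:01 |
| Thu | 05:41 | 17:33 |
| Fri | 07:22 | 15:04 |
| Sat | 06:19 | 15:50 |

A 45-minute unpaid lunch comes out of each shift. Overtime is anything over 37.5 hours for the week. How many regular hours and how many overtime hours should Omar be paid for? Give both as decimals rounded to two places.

Mon: 07:43–12:07 = 4 h 24 min; less 45 min break → 3 h 39 min
Tue: 11:28–18:41 = 7 h 13 min; less 45 min break → 6 h 28 min
Wed: 09:20–17:01 = 7 h 41 min; less 45 min break → 6 h 56 min
Thu: 05:41–17:33 = 11 h 52 min; less 45 min break → 11 h 7 min
Fri: 07:22–15:04 = 7 h 42 min; less 45 min break → 6 h 57 min
Sat: 06:19–15:50 = 9 h 31 min; less 45 min break → 8 h 46 min
Total worked: 43 h 53 min = 43.88 h.
Threshold 37.5 h → overtime 6 h 23 min, regular 37 h 30 min.

Regular 37.50 hours, overtime 6.38 hours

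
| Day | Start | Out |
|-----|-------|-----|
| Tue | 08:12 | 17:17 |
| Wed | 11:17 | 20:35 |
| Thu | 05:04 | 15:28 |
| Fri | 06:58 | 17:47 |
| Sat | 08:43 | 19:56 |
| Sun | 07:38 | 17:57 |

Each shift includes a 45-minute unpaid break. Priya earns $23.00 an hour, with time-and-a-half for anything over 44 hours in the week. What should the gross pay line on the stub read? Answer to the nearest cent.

Tue: 08:12–17:17 = 9 h 5 min; less 45 min break → 8 h 20 min
Wed: 11:17–20:35 = 9 h 18 min; less 45 min break → 8 h 33 min
Thu: 05:04–15:28 = 10 h 24 min; less 45 min break → 9 h 39 min
Fri: 06:58–17:47 = 10 h 49 min; less 45 min break → 10 h 4 min
Sat: 08:43–19:56 = 11 h 13 min; less 45 min break → 10 h 28 min
Sun: 07:38–17:57 = 10 h 19 min; less 45 min break → 9 h 34 min
Total worked: 56 h 38 min = 3398 min.
Regular 44 h 0 min = 2640 min at $23.00/h; overtime 12 h 38 min = 758 min at $34.50/h.
Pay = (2640 × $23.00 + 758 × $34.50) ÷ 60 = $1447.85.

$1447.85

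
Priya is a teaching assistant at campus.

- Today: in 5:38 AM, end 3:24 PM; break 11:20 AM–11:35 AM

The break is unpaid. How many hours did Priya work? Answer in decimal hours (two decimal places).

Today: 5:38 AM–3:24 PM = 9 h 46 min; less 15 min break → 9 h 31 min

9.52 hours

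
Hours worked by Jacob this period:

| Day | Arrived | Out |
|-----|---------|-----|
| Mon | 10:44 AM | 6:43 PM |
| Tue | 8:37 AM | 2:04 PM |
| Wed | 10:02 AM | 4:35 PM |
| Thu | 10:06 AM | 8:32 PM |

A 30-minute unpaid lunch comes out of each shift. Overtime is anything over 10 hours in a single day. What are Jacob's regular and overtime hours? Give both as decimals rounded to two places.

Mon: 10:44 AM–6:43 PM = 7 h 59 min; less 30 min break → 7 h 29 min
Tue: 8:37 AM–2:04 PM = 5 h 27 min; less 30 min break → 4 h 57 min
Wed: 10:02 AM–4:35 PM = 6 h 33 min; less 30 min break → 6 h 3 min
Thu: 10:06 AM–8:32 PM = 10 h 26 min; less 30 min break → 9 h 56 min
Mon reg 7 h 29 min / OT 0 h 0 min; Tue reg 4 h 57 min / OT 0 h 0 min; Wed reg 6 h 3 min / OT 0 h 0 min; Thu reg 9 h 56 min / OT 0 h 0 min.
Totals: regular 28 h 25 min, overtime 0 h 0 min.

Regular 28.42 hours, overtime 0.00 hours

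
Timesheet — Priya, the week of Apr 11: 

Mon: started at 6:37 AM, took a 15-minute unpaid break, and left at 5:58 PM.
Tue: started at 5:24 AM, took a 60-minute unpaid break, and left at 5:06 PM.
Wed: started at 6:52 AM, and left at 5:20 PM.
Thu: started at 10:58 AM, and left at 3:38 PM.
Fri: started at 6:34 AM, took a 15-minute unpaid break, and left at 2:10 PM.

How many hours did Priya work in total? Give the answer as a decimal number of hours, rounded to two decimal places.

Mon: 6:37 AM–5:58 PM = 11 h 21 min; less 15 min break → 11 h 6 min
Tue: 5:24 AM–5:06 PM = 11 h 42 min; less 60 min break → 10 h 42 min
Wed: 6:52 AM–5:20 PM = 10 h 28 min
Thu: 10:58 AM–3:38 PM = 4 h 40 min
Fri: 6:34 AM–2:10 PM = 7 h 36 min; less 15 min break → 7 h 21 min
Total: 11 h 6 min + 10 h 42 min + 10 h 28 min + 4 h 40 min + 7 h 21 min = 44 h 17 min.

44.28 hours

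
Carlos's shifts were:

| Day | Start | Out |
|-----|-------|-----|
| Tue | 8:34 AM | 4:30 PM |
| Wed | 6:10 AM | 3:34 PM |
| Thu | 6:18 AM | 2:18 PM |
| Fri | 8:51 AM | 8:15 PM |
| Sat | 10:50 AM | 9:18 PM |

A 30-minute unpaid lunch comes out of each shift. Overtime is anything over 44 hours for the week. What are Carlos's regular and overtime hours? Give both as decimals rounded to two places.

Tue: 8:34 AM–4:30 PM = 7 h 56 min; less 30 min break → 7 h 26 min
Wed: 6:10 AM–3:34 PM = 9 h 24 min; less 30 min break → 8 h 54 min
Thu: 6:18 AM–2:18 PM = 8 h 0 min; less 30 min break → 7 h 30 min
Fri: 8:51 AM–8:15 PM = 11 h 24 min; less 30 min break → 10 h 54 min
Sat: 10:50 AM–9:18 PM = 10 h 28 min; less 30 min break → 9 h 58 min
Total worked: 44 h 42 min = 44.70 h.
Threshold 44 h → overtime 0 h 42 min, regular 44 h 0 min.

Regular 44.00 hours, overtime 0.70 hours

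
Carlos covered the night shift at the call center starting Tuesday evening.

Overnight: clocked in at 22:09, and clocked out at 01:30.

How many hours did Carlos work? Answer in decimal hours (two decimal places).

Overnight: 22:09 → midnight = 1 h 51 min; midnight → 01:30 = 1 h 30 min; span 3 h 21 min

3.35 hours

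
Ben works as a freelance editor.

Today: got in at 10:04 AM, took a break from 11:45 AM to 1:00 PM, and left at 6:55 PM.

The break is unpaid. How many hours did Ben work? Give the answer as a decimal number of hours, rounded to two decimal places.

7.60 hours

Today: 10:04 AM–6:55 PM = 8 h 51 min; less 75 min break → 7 h 36 min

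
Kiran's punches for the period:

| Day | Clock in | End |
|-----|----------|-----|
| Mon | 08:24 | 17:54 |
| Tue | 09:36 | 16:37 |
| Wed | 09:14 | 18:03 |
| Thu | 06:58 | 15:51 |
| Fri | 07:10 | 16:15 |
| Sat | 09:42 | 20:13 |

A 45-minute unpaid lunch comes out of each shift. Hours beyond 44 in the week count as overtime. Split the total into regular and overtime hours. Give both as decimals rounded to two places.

Regular 44.00 hours, overtime 5.32 hours

Mon: 08:24–17:54 = 9 h 30 min; less 45 min break → 8 h 45 min
Tue: 09:36–16:37 = 7 h 1 min; less 45 min break → 6 h 16 min
Wed: 09:14–18:03 = 8 h 49 min; less 45 min break → 8 h 4 min
Thu: 06:58–15:51 = 8 h 53 min; less 45 min break → 8 h 8 min
Fri: 07:10–16:15 = 9 h 5 min; less 45 min break → 8 h 20 min
Sat: 09:42–20:13 = 10 h 31 min; less 45 min break → 9 h 46 min
Total worked: 49 h 19 min = 49.32 h.
Threshold 44 h → overtime 5 h 19 min, regular 44 h 0 min.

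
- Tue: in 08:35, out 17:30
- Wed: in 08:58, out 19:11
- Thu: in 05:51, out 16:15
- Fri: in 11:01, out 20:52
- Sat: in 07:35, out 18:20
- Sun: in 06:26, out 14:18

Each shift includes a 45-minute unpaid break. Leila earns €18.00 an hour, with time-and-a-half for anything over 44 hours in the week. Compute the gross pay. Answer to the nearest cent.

€1048.50

Tue: 08:35–17:30 = 8 h 55 min; less 45 min break → 8 h 10 min
Wed: 08:58–19:11 = 10 h 13 min; less 45 min break → 9 h 28 min
Thu: 05:51–16:15 = 10 h 24 min; less 45 min break → 9 h 39 min
Fri: 11:01–20:52 = 9 h 51 min; less 45 min break → 9 h 6 min
Sat: 07:35–18:20 = 10 h 45 min; less 45 min break → 10 h 0 min
Sun: 06:26–14:18 = 7 h 52 min; less 45 min break → 7 h 7 min
Total worked: 53 h 30 min = 3210 min.
Regular 44 h 0 min = 2640 min at €18.00/h; overtime 9 h 30 min = 570 min at €27.00/h.
Pay = (2640 × €18.00 + 570 × €27.00) ÷ 60 = €1048.50.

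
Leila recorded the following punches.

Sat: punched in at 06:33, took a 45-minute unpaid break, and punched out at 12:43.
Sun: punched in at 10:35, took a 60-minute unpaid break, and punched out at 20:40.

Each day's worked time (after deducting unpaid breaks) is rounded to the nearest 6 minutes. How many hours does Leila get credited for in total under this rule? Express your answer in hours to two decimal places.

14.50 hours

Sat: 06:33–12:43 = 6 h 10 min − 45 min = 5 h 25 min → rounds to 5 h 24 min
Sun: 10:35–20:40 = 10 h 5 min − 60 min = 9 h 5 min → rounds to 9 h 6 min
Total credited: 14 h 30 min.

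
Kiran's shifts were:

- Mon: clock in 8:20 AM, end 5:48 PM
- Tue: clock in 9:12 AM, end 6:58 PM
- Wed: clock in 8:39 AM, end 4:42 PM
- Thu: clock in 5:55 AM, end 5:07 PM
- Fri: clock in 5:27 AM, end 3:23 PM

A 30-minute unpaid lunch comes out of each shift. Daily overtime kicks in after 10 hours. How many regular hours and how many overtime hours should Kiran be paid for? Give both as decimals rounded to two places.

Regular 45.22 hours, overtime 0.70 hours

Mon: 8:20 AM–5:48 PM = 9 h 28 min; less 30 min break → 8 h 58 min
Tue: 9:12 AM–6:58 PM = 9 h 46 min; less 30 min break → 9 h 16 min
Wed: 8:39 AM–4:42 PM = 8 h 3 min; less 30 min break → 7 h 33 min
Thu: 5:55 AM–5:07 PM = 11 h 12 min; less 30 min break → 10 h 42 min
Fri: 5:27 AM–3:23 PM = 9 h 56 min; less 30 min break → 9 h 26 min
Mon reg 8 h 58 min / OT 0 h 0 min; Tue reg 9 h 16 min / OT 0 h 0 min; Wed reg 7 h 33 min / OT 0 h 0 min; Thu reg 10 h 0 min / OT 0 h 42 min; Fri reg 9 h 26 min / OT 0 h 0 min.
Totals: regular 45 h 13 min, overtime 0 h 42 min.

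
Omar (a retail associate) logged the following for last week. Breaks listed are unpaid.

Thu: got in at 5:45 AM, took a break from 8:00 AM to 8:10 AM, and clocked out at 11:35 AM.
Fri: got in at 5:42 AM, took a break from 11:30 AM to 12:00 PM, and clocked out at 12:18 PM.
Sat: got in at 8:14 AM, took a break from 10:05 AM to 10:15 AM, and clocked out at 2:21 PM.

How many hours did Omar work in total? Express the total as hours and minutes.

Thu: 5:45 AM–11:35 AM = 5 h 50 min; less 10 min break → 5 h 40 min
Fri: 5:42 AM–12:18 PM = 6 h 36 min; less 30 min break → 6 h 6 min
Sat: 8:14 AM–2:21 PM = 6 h 7 min; less 10 min break → 5 h 57 min
Total: 5 h 40 min + 6 h 6 min + 5 h 57 min = 17 h 43 min.

17 h 43 min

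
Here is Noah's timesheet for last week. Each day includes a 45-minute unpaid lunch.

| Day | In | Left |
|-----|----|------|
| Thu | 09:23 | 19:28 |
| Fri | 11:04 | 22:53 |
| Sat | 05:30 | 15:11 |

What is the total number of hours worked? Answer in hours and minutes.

29 h 20 min

Thu: 09:23–19:28 = 10 h 5 min; less 45 min break → 9 h 20 min
Fri: 11:04–22:53 = 11 h 49 min; less 45 min break → 11 h 4 min
Sat: 05:30–15:11 = 9 h 41 min; less 45 min break → 8 h 56 min
Total: 9 h 20 min + 11 h 4 min + 8 h 56 min = 29 h 20 min.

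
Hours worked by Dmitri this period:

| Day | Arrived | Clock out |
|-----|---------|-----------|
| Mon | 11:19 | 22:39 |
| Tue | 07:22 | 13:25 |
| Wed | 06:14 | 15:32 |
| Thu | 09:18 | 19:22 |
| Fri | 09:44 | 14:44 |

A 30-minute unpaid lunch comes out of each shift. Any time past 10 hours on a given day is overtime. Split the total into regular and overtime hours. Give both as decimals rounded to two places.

Regular 38.42 hours, overtime 0.83 hours

Mon: 11:19–22:39 = 11 h 20 min; less 30 min break → 10 h 50 min
Tue: 07:22–13:25 = 6 h 3 min; less 30 min break → 5 h 33 min
Wed: 06:14–15:32 = 9 h 18 min; less 30 min break → 8 h 48 min
Thu: 09:18–19:22 = 10 h 4 min; less 30 min break → 9 h 34 min
Fri: 09:44–14:44 = 5 h 0 min; less 30 min break → 4 h 30 min
Mon reg 10 h 0 min / OT 0 h 50 min; Tue reg 5 h 33 min / OT 0 h 0 min; Wed reg 8 h 48 min / OT 0 h 0 min; Thu reg 9 h 34 min / OT 0 h 0 min; Fri reg 4 h 30 min / OT 0 h 0 min.
Totals: regular 38 h 25 min, overtime 0 h 50 min.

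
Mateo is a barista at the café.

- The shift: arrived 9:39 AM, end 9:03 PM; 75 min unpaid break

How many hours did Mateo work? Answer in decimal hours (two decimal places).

10.15 hours

The shift: 9:39 AM–9:03 PM = 11 h 24 min; less 75 min break → 10 h 9 min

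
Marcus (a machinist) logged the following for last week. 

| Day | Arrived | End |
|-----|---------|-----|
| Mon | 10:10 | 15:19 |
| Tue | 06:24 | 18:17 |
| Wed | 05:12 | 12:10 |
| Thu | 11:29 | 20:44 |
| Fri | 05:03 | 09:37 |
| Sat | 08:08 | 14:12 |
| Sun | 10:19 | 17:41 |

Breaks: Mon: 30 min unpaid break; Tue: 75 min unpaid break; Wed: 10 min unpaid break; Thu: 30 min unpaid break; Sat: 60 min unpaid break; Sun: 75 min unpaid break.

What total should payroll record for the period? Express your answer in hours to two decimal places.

Mon: 10:10–15:19 = 5 h 9 min; less 30 min break → 4 h 39 min
Tue: 06:24–18:17 = 11 h 53 min; less 75 min break → 10 h 38 min
Wed: 05:12–12:10 = 6 h 58 min; less 10 min break → 6 h 48 min
Thu: 11:29–20:44 = 9 h 15 min; less 30 min break → 8 h 45 min
Fri: 05:03–09:37 = 4 h 34 min
Sat: 08:08–14:12 = 6 h 4 min; less 60 min break → 5 h 4 min
Sun: 10:19–17:41 = 7 h 22 min; less 75 min break → 6 h 7 min
Total: 4 h 39 min + 10 h 38 min + 6 h 48 min + 8 h 45 min + 4 h 34 min + 5 h 4 min + 6 h 7 min = 46 h 35 min.

46.58 hours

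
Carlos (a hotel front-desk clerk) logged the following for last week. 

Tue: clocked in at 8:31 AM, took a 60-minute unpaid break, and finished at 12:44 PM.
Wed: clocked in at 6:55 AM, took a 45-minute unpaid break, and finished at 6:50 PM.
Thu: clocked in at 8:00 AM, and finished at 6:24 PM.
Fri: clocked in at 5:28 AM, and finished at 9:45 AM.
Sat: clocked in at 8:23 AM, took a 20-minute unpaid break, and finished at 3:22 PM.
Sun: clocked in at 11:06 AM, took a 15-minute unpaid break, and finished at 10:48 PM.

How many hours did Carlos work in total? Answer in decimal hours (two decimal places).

47.17 hours

Tue: 8:31 AM–12:44 PM = 4 h 13 min; less 60 min break → 3 h 13 min
Wed: 6:55 AM–6:50 PM = 11 h 55 min; less 45 min break → 11 h 10 min
Thu: 8:00 AM–6:24 PM = 10 h 24 min
Fri: 5:28 AM–9:45 AM = 4 h 17 min
Sat: 8:23 AM–3:22 PM = 6 h 59 min; less 20 min break → 6 h 39 min
Sun: 11:06 AM–10:48 PM = 11 h 42 min; less 15 min break → 11 h 27 min
Total: 3 h 13 min + 11 h 10 min + 10 h 24 min + 4 h 17 min + 6 h 39 min + 11 h 27 min = 47 h 10 min.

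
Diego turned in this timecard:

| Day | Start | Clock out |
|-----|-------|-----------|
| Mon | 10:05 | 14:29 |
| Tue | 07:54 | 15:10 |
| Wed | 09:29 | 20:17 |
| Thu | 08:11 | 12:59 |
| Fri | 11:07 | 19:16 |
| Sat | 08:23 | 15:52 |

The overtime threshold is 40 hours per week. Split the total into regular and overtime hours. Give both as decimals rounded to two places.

Mon: 10:05–14:29 = 4 h 24 min
Tue: 07:54–15:10 = 7 h 16 min
Wed: 09:29–20:17 = 10 h 48 min
Thu: 08:11–12:59 = 4 h 48 min
Fri: 11:07–19:16 = 8 h 9 min
Sat: 08:23–15:52 = 7 h 29 min
Total worked: 42 h 54 min = 42.90 h.
Threshold 40 h → overtime 2 h 54 min, regular 40 h 0 min.

Regular 40.00 hours, overtime 2.90 hours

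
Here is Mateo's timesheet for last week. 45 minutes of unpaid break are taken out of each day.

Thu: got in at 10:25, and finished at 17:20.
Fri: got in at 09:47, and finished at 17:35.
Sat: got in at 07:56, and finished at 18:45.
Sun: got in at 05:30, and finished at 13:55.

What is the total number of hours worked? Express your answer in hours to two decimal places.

Thu: 10:25–17:20 = 6 h 55 min; less 45 min break → 6 h 10 min
Fri: 09:47–17:35 = 7 h 48 min; less 45 min break → 7 h 3 min
Sat: 07:56–18:45 = 10 h 49 min; less 45 min break → 10 h 4 min
Sun: 05:30–13:55 = 8 h 25 min; less 45 min break → 7 h 40 min
Total: 6 h 10 min + 7 h 3 min + 10 h 4 min + 7 h 40 min = 30 h 57 min.

30.95 hours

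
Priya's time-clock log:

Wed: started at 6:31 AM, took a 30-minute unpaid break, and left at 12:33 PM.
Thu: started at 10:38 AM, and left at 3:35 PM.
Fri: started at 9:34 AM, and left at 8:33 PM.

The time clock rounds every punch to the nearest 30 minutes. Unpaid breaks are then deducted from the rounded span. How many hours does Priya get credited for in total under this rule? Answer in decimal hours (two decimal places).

Wed: in 6:31 AM→6:30 AM, out 12:33 PM→12:30 PM; 6 h 0 min − 30 min = 5 h 30 min
Thu: in 10:38 AM→10:30 AM, out 3:35 PM→3:30 PM; 5 h 0 min
Fri: in 9:34 AM→9:30 AM, out 8:33 PM→8:30 PM; 11 h 0 min
Total credited: 21 h 30 min.

21.50 hours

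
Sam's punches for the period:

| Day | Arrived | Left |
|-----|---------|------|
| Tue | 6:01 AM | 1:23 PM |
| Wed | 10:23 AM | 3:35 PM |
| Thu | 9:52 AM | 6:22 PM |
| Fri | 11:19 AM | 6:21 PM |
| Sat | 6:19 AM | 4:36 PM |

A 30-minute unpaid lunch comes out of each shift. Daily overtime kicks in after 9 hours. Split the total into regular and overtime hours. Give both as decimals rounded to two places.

Regular 35.10 hours, overtime 0.78 hours

Tue: 6:01 AM–1:23 PM = 7 h 22 min; less 30 min break → 6 h 52 min
Wed: 10:23 AM–3:35 PM = 5 h 12 min; less 30 min break → 4 h 42 min
Thu: 9:52 AM–6:22 PM = 8 h 30 min; less 30 min break → 8 h 0 min
Fri: 11:19 AM–6:21 PM = 7 h 2 min; less 30 min break → 6 h 32 min
Sat: 6:19 AM–4:36 PM = 10 h 17 min; less 30 min break → 9 h 47 min
Tue reg 6 h 52 min / OT 0 h 0 min; Wed reg 4 h 42 min / OT 0 h 0 min; Thu reg 8 h 0 min / OT 0 h 0 min; Fri reg 6 h 32 min / OT 0 h 0 min; Sat reg 9 h 0 min / OT 0 h 47 min.
Totals: regular 35 h 6 min, overtime 0 h 47 min.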